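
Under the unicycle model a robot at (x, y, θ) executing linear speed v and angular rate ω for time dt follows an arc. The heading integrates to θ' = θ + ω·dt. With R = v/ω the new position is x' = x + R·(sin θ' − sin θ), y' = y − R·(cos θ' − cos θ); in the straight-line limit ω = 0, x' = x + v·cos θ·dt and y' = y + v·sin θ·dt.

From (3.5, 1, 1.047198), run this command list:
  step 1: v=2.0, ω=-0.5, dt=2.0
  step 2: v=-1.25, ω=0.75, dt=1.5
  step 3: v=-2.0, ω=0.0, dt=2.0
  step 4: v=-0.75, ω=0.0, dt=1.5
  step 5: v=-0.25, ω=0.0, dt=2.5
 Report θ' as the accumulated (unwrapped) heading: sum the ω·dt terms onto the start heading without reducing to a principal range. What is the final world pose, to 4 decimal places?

(3.0863, -3.3216, 1.1722)

step 1: θ'=0.0472 (R=-4.0000) → pose (6.7754, 2.9955, 0.0472)
step 2: θ'=1.1722 (R=-1.6667) → pose (5.3180, 1.9776, 1.1722)
step 3: θ'=1.1722 (straight) → pose (3.7655, -1.7088, 1.1722)
step 4: θ'=1.1722 (straight) → pose (3.3289, -2.7456, 1.1722)
step 5: θ'=1.1722 (straight) → pose (3.0863, -3.3216, 1.1722)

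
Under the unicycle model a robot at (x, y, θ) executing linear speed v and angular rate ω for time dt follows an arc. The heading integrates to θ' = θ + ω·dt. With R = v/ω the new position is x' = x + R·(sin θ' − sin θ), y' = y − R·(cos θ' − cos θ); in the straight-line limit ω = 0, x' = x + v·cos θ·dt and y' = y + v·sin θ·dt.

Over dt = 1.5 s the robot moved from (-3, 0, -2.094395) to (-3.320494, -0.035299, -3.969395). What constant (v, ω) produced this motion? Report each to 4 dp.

Δθ = -3.969395 − -2.094395 = -1.875000
ω = Δθ/dt = -1.875000/1.5 = -1.2500
R = Δx/(sin θ' − sin θ) = -0.2000
v = R·ω = -0.2000·-1.2500 = 0.2500

v = 0.2500, ω = -1.2500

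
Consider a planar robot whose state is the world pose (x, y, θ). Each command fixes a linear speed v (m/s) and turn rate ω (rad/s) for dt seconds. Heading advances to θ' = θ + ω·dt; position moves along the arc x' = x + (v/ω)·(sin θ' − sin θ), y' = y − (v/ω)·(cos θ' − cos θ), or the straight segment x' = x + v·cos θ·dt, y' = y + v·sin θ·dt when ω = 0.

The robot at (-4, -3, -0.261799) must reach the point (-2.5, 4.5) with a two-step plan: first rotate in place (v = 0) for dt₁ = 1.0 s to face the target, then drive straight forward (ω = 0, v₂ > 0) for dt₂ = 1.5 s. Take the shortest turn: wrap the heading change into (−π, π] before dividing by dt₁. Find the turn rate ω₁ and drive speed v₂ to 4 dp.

ω₁ = 1.6352, v₂ = 5.0990

heading to target = atan2(4.5−-3, -2.5−-4) = 1.3734
Δθ = wrap(1.3734 − -0.2618) = 1.6352; ω₁ = Δθ/dt₁ = 1.6352
distance = √((-2.5−-4)² + (4.5−-3)²) = 7.6485; v₂ = distance/dt₂ = 5.0990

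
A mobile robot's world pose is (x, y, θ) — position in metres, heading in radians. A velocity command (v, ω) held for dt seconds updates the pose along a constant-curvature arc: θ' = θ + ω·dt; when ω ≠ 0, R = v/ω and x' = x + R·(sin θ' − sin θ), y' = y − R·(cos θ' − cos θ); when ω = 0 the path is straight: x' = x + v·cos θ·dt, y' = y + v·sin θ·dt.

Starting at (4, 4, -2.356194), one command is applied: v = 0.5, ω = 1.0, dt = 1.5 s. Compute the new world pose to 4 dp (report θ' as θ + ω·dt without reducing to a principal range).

(3.9759, 3.3188, -0.8562)

θ' = -2.3562 + 1.0·1.5 = -0.8562
R = v/ω = 0.5/1.0 = 0.5000
x' = 4 + 0.5000·(sin -0.8562 − sin -2.3562) = 3.9759
y' = 4 − 0.5000·(cos -0.8562 − cos -2.3562) = 3.3188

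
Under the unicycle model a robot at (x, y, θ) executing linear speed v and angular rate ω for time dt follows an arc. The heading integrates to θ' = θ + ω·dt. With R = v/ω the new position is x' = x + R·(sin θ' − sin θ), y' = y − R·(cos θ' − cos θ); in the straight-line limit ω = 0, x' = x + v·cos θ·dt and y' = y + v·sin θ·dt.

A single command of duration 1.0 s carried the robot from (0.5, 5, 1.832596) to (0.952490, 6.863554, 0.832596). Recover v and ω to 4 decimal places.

v = 2.0000, ω = -1.0000

Δθ = 0.832596 − 1.832596 = -1.000000
ω = Δθ/dt = -1.000000/1.0 = -1.0000
R = −Δy/(cos θ' − cos θ) = -2.0000
v = R·ω = -2.0000·-1.0000 = 2.0000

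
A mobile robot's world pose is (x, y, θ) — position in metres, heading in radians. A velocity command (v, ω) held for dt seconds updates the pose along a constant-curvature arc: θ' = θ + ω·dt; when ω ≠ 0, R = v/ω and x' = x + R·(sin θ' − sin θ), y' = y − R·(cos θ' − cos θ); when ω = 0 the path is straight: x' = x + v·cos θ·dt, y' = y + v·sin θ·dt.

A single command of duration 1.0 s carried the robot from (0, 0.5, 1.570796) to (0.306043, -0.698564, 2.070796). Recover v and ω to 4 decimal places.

v = -1.2500, ω = 0.5000

Δθ = 2.070796 − 1.570796 = 0.500000
ω = Δθ/dt = 0.500000/1.0 = 0.5000
R = −Δy/(cos θ' − cos θ) = -2.5000
v = R·ω = -2.5000·0.5000 = -1.2500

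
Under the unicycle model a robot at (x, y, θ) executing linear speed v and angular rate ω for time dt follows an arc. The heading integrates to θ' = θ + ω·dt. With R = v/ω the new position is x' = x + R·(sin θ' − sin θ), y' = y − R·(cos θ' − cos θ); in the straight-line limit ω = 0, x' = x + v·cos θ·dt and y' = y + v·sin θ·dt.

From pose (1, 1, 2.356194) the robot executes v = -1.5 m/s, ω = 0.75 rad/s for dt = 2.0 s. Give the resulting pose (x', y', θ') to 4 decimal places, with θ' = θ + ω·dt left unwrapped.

θ' = 2.3562 + 0.75·2.0 = 3.8562
R = v/ω = -1.5/0.75 = -2.0000
x' = 1 + -2.0000·(sin 3.8562 − sin 2.3562) = 3.7248
y' = 1 − -2.0000·(cos 3.8562 − cos 2.3562) = 0.9035

(3.7248, 0.9035, 3.8562)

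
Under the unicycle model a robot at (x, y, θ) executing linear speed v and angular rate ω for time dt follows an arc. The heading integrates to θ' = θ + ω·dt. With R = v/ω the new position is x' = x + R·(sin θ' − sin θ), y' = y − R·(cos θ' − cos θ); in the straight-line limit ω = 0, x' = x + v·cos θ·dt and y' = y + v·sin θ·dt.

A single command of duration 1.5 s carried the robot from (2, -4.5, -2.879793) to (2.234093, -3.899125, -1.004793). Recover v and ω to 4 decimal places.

v = -0.5000, ω = 1.2500

Δθ = -1.004793 − -2.879793 = 1.875000
ω = Δθ/dt = 1.875000/1.5 = 1.2500
R = −Δy/(cos θ' − cos θ) = -0.4000
v = R·ω = -0.4000·1.2500 = -0.5000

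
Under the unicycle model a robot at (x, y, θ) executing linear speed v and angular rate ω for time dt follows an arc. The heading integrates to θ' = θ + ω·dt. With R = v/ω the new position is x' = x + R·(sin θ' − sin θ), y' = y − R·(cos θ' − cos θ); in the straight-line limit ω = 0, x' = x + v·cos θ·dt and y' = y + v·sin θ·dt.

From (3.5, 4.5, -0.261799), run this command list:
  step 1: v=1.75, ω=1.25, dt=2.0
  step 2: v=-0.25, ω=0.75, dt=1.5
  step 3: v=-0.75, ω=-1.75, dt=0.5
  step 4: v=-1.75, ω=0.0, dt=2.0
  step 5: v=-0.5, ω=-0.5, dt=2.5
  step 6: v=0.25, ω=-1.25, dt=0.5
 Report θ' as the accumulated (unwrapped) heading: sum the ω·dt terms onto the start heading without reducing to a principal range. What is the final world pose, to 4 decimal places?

(8.8421, 3.3723, 0.6132)

step 1: θ'=2.2382 (R=1.4000) → pose (4.9619, 6.7188, 2.2382)
step 2: θ'=3.3632 (R=-0.3333) → pose (5.2970, 6.6000, 3.3632)
step 3: θ'=2.4882 (R=0.4286) → pose (5.6517, 6.5222, 2.4882)
step 4: θ'=2.4882 (straight) → pose (8.4308, 4.3946, 2.4882)
step 5: θ'=1.2382 (R=1.0000) → pose (8.7682, 3.2741, 1.2382)
step 6: θ'=0.6132 (R=-0.2000) → pose (8.8421, 3.3723, 0.6132)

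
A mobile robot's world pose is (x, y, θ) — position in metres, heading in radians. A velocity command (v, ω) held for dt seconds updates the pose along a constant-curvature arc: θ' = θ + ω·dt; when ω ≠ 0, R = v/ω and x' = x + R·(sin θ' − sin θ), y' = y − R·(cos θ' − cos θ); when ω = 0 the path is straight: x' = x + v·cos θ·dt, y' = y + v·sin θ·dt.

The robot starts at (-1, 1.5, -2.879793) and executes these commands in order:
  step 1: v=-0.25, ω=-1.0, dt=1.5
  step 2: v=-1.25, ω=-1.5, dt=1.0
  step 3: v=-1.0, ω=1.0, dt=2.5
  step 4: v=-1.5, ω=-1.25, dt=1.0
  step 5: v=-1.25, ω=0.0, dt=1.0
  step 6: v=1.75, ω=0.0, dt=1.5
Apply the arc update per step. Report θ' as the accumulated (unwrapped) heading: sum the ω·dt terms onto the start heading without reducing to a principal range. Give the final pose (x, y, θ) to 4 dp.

step 1: θ'=-4.3798 (R=0.2500) → pose (-0.6990, 1.3401, -4.3798)
step 2: θ'=-5.8798 (R=0.8333) → pose (-1.1595, 0.3016, -5.8798)
step 3: θ'=-3.3798 (R=-1.0000) → pose (-1.0030, -1.5899, -3.3798)
step 4: θ'=-4.6298 (R=1.2000) → pose (-0.0902, -2.6570, -4.6298)
step 5: θ'=-4.6298 (straight) → pose (0.0129, -3.9027, -4.6298)
step 6: θ'=-4.6298 (straight) → pose (-0.2036, -1.2867, -4.6298)

(-0.2036, -1.2867, -4.6298)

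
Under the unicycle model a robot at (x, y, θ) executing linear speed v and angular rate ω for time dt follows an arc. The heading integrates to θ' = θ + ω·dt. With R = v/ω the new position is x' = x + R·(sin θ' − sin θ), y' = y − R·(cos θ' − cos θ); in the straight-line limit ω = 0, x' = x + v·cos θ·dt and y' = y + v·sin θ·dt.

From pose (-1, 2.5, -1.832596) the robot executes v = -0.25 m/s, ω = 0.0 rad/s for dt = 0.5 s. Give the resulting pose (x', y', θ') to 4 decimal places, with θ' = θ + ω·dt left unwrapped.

θ' = -1.8326 + 0.0·0.5 = -1.8326
ω = 0 → straight: x' = -1 + -0.25·cos(-1.8326)·0.5 = -0.9676
y' = 2.5 + -0.25·sin(-1.8326)·0.5 = 2.6207

(-0.9676, 2.6207, -1.8326)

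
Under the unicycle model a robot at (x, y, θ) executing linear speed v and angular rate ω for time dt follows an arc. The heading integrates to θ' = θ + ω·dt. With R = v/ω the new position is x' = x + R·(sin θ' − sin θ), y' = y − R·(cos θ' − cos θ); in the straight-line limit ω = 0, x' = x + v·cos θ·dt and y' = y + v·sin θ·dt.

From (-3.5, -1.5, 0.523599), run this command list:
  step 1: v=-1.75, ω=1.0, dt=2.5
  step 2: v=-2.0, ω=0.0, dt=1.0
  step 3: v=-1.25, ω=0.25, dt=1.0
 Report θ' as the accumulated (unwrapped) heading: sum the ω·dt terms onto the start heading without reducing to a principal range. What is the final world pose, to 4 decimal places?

step 1: θ'=3.0236 (R=-1.7500) → pose (-2.8310, -4.7534, 3.0236)
step 2: θ'=3.0236 (straight) → pose (-0.8449, -4.9888, 3.0236)
step 3: θ'=3.2736 (R=-5.0000) → pose (0.4018, -4.9801, 3.2736)

(0.4018, -4.9801, 3.2736)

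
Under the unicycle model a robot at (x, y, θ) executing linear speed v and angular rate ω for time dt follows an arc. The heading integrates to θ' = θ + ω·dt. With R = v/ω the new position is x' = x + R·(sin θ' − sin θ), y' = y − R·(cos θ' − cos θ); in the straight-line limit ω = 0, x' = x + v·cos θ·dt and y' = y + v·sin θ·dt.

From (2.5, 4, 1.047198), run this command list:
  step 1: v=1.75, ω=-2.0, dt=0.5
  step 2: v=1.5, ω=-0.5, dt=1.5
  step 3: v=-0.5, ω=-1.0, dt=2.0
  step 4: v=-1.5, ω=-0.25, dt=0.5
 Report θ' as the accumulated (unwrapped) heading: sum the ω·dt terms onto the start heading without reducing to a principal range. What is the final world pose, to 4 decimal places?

(6.1049, 4.8385, -2.8278)

step 1: θ'=0.0472 (R=-0.8750) → pose (3.2165, 4.4365, 0.0472)
step 2: θ'=-0.7028 (R=-3.0000) → pose (5.2971, 3.7290, -0.7028)
step 3: θ'=-2.7028 (R=0.5000) → pose (5.4079, 4.5631, -2.7028)
step 4: θ'=-2.8278 (R=6.0000) → pose (6.1049, 4.8385, -2.8278)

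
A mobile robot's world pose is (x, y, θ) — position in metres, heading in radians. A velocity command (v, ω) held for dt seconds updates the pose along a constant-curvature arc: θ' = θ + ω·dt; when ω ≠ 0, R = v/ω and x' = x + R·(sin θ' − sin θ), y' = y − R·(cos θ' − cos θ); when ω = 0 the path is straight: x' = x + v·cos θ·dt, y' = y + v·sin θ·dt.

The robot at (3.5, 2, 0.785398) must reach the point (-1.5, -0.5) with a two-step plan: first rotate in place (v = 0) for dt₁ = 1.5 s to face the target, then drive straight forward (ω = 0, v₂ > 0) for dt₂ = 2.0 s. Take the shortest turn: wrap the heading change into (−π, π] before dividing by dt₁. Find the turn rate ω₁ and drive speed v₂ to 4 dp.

ω₁ = 1.8799, v₂ = 2.7951

heading to target = atan2(-0.5−2, -1.5−3.5) = -2.6779
Δθ = wrap(-2.6779 − 0.7854) = 2.8198; ω₁ = Δθ/dt₁ = 1.8799
distance = √((-1.5−3.5)² + (-0.5−2)²) = 5.5902; v₂ = distance/dt₂ = 2.7951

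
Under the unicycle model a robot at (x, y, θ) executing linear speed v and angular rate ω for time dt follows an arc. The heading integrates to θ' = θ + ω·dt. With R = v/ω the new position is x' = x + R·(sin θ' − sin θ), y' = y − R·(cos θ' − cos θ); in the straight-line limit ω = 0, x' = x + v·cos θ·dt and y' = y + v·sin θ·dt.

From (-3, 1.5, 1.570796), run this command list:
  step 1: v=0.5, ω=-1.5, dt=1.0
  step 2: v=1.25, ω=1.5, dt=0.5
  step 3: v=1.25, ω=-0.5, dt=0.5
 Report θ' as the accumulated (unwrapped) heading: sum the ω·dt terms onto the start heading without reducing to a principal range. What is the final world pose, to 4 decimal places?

(-1.6610, 2.4953, 0.5708)

step 1: θ'=0.0708 (R=-0.3333) → pose (-2.6902, 1.8325, 0.0708)
step 2: θ'=0.8208 (R=0.8333) → pose (-2.1395, 2.0957, 0.8208)
step 3: θ'=0.5708 (R=-2.5000) → pose (-1.6610, 2.4953, 0.5708)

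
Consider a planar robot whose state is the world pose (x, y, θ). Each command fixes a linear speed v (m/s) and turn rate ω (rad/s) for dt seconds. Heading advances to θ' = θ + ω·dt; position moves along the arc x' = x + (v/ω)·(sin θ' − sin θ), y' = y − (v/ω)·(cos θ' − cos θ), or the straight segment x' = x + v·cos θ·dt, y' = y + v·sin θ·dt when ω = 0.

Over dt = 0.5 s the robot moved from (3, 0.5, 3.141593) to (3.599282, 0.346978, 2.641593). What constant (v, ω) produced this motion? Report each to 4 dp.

Δθ = 2.641593 − 3.141593 = -0.500000
ω = Δθ/dt = -0.500000/0.5 = -1.0000
R = Δx/(sin θ' − sin θ) = 1.2500
v = R·ω = 1.2500·-1.0000 = -1.2500

v = -1.2500, ω = -1.0000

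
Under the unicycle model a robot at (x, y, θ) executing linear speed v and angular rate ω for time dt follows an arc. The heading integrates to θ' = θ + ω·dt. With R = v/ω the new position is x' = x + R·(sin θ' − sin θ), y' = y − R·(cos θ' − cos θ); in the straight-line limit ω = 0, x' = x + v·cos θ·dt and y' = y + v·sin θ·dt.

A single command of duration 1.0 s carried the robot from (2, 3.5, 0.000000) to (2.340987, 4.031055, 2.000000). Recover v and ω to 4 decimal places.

v = 0.7500, ω = 2.0000

Δθ = 2.000000 − 0.000000 = 2.000000
ω = Δθ/dt = 2.000000/1.0 = 2.0000
R = −Δy/(cos θ' − cos θ) = 0.3750
v = R·ω = 0.3750·2.0000 = 0.7500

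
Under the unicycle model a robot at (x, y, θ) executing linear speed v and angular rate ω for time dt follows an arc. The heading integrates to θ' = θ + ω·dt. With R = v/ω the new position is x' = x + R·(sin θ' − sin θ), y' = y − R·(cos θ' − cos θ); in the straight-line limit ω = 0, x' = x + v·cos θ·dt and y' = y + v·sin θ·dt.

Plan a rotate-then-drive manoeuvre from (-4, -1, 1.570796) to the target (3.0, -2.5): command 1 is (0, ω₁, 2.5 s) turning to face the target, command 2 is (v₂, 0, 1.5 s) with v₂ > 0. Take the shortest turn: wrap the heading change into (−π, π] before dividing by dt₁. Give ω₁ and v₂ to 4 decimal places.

heading to target = atan2(-2.5−-1, 3−-4) = -0.2111
Δθ = wrap(-0.2111 − 1.5708) = -1.7819; ω₁ = Δθ/dt₁ = -0.7128
distance = √((3−-4)² + (-2.5−-1)²) = 7.1589; v₂ = distance/dt₂ = 4.7726

ω₁ = -0.7128, v₂ = 4.7726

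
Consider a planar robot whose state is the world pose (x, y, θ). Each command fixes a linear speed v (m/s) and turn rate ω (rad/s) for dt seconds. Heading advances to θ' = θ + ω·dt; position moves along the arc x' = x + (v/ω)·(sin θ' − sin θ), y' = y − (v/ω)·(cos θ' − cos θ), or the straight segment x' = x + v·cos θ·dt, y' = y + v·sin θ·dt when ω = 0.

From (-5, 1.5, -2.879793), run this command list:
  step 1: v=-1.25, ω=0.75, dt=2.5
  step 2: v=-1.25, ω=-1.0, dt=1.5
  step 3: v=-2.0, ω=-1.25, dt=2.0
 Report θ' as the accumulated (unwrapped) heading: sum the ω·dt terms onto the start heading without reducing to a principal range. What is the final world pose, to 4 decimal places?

(-1.2293, 3.9314, -5.0048)

step 1: θ'=-1.0048 (R=-1.6667) → pose (-4.0246, 4.0036, -1.0048)
step 2: θ'=-2.5048 (R=1.2500) → pose (-3.7128, 5.6790, -2.5048)
step 3: θ'=-5.0048 (R=1.6000) → pose (-1.2293, 3.9314, -5.0048)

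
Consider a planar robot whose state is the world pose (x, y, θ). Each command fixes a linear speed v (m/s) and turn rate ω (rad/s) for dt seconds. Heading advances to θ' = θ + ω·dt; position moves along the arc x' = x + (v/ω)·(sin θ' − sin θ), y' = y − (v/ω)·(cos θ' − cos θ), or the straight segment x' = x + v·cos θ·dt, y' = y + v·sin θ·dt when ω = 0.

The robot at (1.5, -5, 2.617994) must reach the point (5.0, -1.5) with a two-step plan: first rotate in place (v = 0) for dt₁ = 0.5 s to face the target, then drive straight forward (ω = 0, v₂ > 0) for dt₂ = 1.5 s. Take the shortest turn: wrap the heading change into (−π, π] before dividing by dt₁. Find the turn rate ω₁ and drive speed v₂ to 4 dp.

ω₁ = -3.6652, v₂ = 3.2998

heading to target = atan2(-1.5−-5, 5−1.5) = 0.7854
Δθ = wrap(0.7854 − 2.6180) = -1.8326; ω₁ = Δθ/dt₁ = -3.6652
distance = √((5−1.5)² + (-1.5−-5)²) = 4.9497; v₂ = distance/dt₂ = 3.2998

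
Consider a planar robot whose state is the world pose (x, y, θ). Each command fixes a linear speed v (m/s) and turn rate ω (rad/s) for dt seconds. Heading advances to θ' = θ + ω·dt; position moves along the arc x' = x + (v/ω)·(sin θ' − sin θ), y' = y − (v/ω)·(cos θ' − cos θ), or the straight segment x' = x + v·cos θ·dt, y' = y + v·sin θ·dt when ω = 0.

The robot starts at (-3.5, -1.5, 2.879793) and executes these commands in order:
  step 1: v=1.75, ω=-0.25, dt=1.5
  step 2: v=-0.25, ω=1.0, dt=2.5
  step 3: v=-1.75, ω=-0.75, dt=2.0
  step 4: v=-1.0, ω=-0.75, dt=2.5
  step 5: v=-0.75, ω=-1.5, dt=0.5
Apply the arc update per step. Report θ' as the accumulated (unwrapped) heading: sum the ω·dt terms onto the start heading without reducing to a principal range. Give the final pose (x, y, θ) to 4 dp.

step 1: θ'=2.5048 (R=-7.0000) → pose (-5.8506, -0.3665, 2.5048)
step 2: θ'=5.0048 (R=-0.2500) → pose (-5.4626, -0.0935, 5.0048)
step 3: θ'=3.5048 (R=2.3333) → pose (-4.0573, 2.7602, 3.5048)
step 4: θ'=1.6298 (R=1.3333) → pose (-2.2526, 1.5925, 1.6298)
step 5: θ'=0.8798 (R=0.5000) → pose (-2.3664, 1.2444, 0.8798)

(-2.3664, 1.2444, 0.8798)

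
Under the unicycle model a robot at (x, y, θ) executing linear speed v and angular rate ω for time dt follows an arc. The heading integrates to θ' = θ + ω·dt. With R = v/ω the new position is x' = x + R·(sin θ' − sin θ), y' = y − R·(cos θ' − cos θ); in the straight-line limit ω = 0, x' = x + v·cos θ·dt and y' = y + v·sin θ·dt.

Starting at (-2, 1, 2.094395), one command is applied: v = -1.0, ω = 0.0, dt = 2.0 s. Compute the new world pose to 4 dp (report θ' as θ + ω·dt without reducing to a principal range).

θ' = 2.0944 + 0.0·2.0 = 2.0944
ω = 0 → straight: x' = -2 + -1.0·cos(2.0944)·2.0 = -1.0000
y' = 1 + -1.0·sin(2.0944)·2.0 = -0.7321

(-1.0000, -0.7321, 2.0944)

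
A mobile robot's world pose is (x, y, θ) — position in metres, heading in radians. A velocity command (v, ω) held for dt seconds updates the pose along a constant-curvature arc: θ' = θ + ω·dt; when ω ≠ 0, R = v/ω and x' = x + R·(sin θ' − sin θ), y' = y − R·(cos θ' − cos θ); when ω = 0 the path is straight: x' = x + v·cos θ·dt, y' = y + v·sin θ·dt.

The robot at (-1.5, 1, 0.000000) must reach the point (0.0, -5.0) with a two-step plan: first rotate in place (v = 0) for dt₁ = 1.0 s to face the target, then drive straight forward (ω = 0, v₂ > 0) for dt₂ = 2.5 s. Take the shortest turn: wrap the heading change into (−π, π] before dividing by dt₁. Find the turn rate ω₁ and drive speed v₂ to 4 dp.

heading to target = atan2(-5−1, 0−-1.5) = -1.3258
Δθ = wrap(-1.3258 − 0.0000) = -1.3258; ω₁ = Δθ/dt₁ = -1.3258
distance = √((0−-1.5)² + (-5−1)²) = 6.1847; v₂ = distance/dt₂ = 2.4739

ω₁ = -1.3258, v₂ = 2.4739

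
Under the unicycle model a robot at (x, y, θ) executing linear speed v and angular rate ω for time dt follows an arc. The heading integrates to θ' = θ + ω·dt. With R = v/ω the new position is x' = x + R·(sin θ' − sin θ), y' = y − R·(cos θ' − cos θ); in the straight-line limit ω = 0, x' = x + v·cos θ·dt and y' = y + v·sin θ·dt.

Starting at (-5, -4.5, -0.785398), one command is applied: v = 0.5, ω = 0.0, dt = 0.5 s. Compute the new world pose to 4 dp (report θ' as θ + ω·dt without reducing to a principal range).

θ' = -0.7854 + 0.0·0.5 = -0.7854
ω = 0 → straight: x' = -5 + 0.5·cos(-0.7854)·0.5 = -4.8232
y' = -4.5 + 0.5·sin(-0.7854)·0.5 = -4.6768

(-4.8232, -4.6768, -0.7854)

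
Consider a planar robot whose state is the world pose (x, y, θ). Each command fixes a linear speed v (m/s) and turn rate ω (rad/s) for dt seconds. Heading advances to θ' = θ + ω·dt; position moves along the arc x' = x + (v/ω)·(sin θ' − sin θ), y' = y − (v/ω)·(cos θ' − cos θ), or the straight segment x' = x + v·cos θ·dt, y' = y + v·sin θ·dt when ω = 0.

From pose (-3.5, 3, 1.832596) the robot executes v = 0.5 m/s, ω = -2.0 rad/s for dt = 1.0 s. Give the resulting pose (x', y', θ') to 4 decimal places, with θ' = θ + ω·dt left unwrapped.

θ' = 1.8326 + -2.0·1.0 = -0.1674
R = v/ω = 0.5/-2.0 = -0.2500
x' = -3.5 + -0.2500·(sin -0.1674 − sin 1.8326) = -3.2169
y' = 3 − -0.2500·(cos -0.1674 − cos 1.8326) = 3.3112

(-3.2169, 3.3112, -0.1674)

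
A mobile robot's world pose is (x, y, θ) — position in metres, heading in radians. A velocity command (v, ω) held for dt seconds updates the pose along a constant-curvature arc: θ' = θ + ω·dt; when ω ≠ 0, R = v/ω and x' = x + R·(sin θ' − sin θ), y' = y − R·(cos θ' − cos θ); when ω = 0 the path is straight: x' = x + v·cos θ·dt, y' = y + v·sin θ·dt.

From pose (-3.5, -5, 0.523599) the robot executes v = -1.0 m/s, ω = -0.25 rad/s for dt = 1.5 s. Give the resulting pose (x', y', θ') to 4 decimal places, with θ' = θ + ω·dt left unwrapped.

(-4.9078, -5.4918, 0.1486)

θ' = 0.5236 + -0.25·1.5 = 0.1486
R = v/ω = -1.0/-0.25 = 4.0000
x' = -3.5 + 4.0000·(sin 0.1486 − sin 0.5236) = -4.9078
y' = -5 − 4.0000·(cos 0.1486 − cos 0.5236) = -5.4918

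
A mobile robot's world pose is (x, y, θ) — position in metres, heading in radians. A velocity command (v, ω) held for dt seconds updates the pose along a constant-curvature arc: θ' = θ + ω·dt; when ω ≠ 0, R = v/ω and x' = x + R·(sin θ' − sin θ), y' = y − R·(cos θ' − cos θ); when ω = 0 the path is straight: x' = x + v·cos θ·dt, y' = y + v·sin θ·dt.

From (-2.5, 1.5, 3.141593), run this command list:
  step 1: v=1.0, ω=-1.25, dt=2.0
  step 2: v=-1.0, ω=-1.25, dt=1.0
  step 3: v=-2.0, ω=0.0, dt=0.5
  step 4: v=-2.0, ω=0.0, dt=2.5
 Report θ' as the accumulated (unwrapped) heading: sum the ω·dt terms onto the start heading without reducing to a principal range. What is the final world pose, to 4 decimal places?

step 1: θ'=0.6416 (R=-0.8000) → pose (-2.9788, 2.9409, 0.6416)
step 2: θ'=-0.6084 (R=0.8000) → pose (-3.9148, 2.9254, -0.6084)
step 3: θ'=-0.6084 (straight) → pose (-4.7354, 3.4969, -0.6084)
step 4: θ'=-0.6084 (straight) → pose (-8.8382, 6.3547, -0.6084)

(-8.8382, 6.3547, -0.6084)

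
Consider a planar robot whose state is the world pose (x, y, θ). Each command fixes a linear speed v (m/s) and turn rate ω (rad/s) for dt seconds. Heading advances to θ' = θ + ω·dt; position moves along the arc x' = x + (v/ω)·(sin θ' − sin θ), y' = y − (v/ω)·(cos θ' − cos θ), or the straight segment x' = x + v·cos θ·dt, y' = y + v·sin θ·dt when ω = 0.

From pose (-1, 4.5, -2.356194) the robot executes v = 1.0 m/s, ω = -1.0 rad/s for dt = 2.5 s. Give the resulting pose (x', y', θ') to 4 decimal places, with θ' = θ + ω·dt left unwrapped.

(-2.6968, 5.3504, -4.8562)

θ' = -2.3562 + -1.0·2.5 = -4.8562
R = v/ω = 1.0/-1.0 = -1.0000
x' = -1 + -1.0000·(sin -4.8562 − sin -2.3562) = -2.6968
y' = 4.5 − -1.0000·(cos -4.8562 − cos -2.3562) = 5.3504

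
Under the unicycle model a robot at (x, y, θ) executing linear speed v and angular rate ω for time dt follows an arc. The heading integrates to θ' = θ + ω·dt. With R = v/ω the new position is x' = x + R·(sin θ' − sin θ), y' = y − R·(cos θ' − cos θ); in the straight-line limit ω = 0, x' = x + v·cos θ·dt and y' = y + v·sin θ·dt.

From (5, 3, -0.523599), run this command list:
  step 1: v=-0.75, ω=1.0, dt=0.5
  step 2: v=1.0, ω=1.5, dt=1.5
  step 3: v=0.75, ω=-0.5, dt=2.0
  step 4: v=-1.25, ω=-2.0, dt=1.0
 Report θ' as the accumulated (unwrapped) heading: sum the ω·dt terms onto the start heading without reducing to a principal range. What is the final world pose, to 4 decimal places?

(3.9390, 5.3580, -0.7736)

step 1: θ'=-0.0236 (R=-0.7500) → pose (4.6427, 3.1003, -0.0236)
step 2: θ'=2.2264 (R=0.6667) → pose (5.1869, 4.1732, 2.2264)
step 3: θ'=1.2264 (R=-1.5000) → pose (4.9640, 5.5941, 1.2264)
step 4: θ'=-0.7736 (R=0.6250) → pose (3.9390, 5.3580, -0.7736)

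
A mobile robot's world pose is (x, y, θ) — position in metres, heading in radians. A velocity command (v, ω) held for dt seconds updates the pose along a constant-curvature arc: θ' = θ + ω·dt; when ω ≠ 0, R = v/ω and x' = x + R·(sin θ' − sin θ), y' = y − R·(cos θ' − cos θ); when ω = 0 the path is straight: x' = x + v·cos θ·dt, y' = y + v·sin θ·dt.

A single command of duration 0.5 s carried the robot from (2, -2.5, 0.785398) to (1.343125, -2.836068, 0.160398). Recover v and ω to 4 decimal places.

Δθ = 0.160398 − 0.785398 = -0.625000
ω = Δθ/dt = -0.625000/0.5 = -1.2500
R = Δx/(sin θ' − sin θ) = 1.2000
v = R·ω = 1.2000·-1.2500 = -1.5000

v = -1.5000, ω = -1.2500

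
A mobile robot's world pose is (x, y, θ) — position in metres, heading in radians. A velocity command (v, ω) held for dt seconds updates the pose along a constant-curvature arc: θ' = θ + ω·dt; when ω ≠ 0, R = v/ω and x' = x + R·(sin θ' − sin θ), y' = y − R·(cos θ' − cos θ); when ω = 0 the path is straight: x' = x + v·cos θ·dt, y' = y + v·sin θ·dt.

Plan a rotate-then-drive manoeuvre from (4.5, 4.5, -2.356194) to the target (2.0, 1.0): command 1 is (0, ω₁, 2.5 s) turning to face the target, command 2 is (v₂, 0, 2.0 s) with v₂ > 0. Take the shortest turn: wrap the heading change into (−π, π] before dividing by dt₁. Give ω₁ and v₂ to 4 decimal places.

ω₁ = 0.0661, v₂ = 2.1506

heading to target = atan2(1−4.5, 2−4.5) = -2.1910
Δθ = wrap(-2.1910 − -2.3562) = 0.1651; ω₁ = Δθ/dt₁ = 0.0661
distance = √((2−4.5)² + (1−4.5)²) = 4.3012; v₂ = distance/dt₂ = 2.1506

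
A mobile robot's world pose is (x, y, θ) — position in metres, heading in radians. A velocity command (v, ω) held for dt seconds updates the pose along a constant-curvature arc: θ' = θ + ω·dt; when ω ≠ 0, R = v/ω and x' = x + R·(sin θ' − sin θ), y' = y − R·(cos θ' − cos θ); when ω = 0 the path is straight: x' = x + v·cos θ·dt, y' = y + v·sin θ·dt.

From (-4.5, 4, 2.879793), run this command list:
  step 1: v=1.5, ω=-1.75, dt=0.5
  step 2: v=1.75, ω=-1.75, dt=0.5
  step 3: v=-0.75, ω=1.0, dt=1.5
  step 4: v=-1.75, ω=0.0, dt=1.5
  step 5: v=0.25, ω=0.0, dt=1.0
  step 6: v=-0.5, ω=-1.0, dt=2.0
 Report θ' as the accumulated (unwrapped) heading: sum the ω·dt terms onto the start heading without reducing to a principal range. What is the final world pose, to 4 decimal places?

step 1: θ'=2.0048 (R=-0.8571) → pose (-5.0558, 4.4675, 2.0048)
step 2: θ'=1.1298 (R=-1.0000) → pose (-5.0529, 5.3149, 1.1298)
step 3: θ'=2.6298 (R=-0.7500) → pose (-4.7419, 4.3408, 2.6298)
step 4: θ'=2.6298 (straight) → pose (-2.4533, 3.0552, 2.6298)
step 5: θ'=2.6298 (straight) → pose (-2.6713, 3.1777, 2.6298)
step 6: θ'=0.6298 (R=0.5000) → pose (-2.6216, 2.3377, 0.6298)

(-2.6216, 2.3377, 0.6298)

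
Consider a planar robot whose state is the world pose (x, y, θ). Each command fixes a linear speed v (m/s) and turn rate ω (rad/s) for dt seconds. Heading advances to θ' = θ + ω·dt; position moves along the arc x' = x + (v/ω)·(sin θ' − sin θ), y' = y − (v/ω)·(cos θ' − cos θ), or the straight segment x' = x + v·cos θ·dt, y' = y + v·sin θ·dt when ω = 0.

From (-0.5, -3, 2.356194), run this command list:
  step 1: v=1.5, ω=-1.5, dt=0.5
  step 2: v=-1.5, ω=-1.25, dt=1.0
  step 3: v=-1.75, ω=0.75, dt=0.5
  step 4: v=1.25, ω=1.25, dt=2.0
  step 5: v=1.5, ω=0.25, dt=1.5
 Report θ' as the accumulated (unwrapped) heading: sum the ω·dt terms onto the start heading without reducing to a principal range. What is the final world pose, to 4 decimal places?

(-5.2263, -2.8170, 3.6062)

step 1: θ'=1.6062 (R=-1.0000) → pose (-0.7923, -2.3283, 1.6062)
step 2: θ'=0.3562 (R=1.2000) → pose (-1.5731, -3.4954, 0.3562)
step 3: θ'=0.7312 (R=-2.3333) → pose (-2.3175, -3.9454, 0.7312)
step 4: θ'=3.2312 (R=1.0000) → pose (-3.0748, -2.2051, 3.2312)
step 5: θ'=3.6062 (R=6.0000) → pose (-5.2263, -2.8170, 3.6062)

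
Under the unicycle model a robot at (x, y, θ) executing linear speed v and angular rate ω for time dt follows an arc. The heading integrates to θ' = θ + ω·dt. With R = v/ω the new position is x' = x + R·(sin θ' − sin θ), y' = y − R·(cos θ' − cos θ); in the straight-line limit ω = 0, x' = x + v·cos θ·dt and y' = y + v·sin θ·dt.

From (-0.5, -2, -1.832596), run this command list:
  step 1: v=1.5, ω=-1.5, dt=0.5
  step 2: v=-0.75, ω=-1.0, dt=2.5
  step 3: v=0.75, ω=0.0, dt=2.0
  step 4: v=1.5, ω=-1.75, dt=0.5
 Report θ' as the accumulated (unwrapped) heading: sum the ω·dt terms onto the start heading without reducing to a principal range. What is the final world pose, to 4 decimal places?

step 1: θ'=-2.5826 (R=-1.0000) → pose (-0.9356, -2.5890, -2.5826)
step 2: θ'=-5.0826 (R=0.7500) → pose (0.1614, -3.4962, -5.0826)
step 3: θ'=-5.0826 (straight) → pose (0.7041, -2.0978, -5.0826)
step 4: θ'=-5.9576 (R=-0.8571) → pose (1.2290, -1.5958, -5.9576)

(1.2290, -1.5958, -5.9576)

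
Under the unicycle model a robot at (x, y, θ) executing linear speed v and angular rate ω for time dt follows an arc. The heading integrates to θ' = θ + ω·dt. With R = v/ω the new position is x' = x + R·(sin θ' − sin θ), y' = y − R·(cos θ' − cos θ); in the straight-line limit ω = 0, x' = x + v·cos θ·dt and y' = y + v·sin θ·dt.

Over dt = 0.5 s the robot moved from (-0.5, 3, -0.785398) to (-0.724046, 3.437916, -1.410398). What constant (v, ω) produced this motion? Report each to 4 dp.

Δθ = -1.410398 − -0.785398 = -0.625000
ω = Δθ/dt = -0.625000/0.5 = -1.2500
R = −Δy/(cos θ' − cos θ) = 0.8000
v = R·ω = 0.8000·-1.2500 = -1.0000

v = -1.0000, ω = -1.2500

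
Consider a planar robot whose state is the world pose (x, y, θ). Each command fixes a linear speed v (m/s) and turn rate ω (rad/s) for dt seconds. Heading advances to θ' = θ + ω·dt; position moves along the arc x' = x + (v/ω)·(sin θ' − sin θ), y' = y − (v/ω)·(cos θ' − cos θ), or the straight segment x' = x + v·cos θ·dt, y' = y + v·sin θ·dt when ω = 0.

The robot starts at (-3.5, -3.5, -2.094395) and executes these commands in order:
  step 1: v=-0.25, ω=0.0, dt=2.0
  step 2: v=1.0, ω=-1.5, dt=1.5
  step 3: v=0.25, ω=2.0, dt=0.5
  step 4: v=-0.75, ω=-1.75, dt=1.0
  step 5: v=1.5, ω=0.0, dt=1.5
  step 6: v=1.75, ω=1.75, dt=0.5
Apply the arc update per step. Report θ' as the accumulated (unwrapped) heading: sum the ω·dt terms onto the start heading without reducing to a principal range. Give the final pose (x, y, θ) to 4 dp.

step 1: θ'=-2.0944 (straight) → pose (-3.2500, -3.0670, -2.0944)
step 2: θ'=-4.3444 (R=-0.6667) → pose (-4.4494, -2.9735, -4.3444)
step 3: θ'=-3.3444 (R=0.1250) → pose (-4.5408, -2.8960, -3.3444)
step 4: θ'=-5.0944 (R=0.4286) → pose (-4.2295, -3.4756, -5.0944)
step 5: θ'=-5.0944 (straight) → pose (-3.3907, -1.3877, -5.0944)
step 6: θ'=-4.2194 (R=1.0000) → pose (-3.4377, -0.5417, -4.2194)

(-3.4377, -0.5417, -4.2194)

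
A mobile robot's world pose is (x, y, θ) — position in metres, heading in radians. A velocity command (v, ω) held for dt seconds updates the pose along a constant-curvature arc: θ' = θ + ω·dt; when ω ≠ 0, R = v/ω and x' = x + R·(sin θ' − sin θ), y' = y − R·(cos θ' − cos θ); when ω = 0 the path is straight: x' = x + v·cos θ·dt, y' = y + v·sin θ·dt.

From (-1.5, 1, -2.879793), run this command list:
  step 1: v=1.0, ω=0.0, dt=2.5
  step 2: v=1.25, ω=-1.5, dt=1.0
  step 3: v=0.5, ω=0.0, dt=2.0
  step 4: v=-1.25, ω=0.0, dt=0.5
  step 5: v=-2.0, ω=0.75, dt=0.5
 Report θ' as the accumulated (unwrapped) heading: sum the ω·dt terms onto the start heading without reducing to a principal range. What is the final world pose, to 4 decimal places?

step 1: θ'=-2.8798 (straight) → pose (-3.9148, 0.3530, -2.8798)
step 2: θ'=-4.3798 (R=-0.8333) → pose (-4.9182, 0.8858, -4.3798)
step 3: θ'=-4.3798 (straight) → pose (-5.2447, 1.8310, -4.3798)
step 4: θ'=-4.3798 (straight) → pose (-5.0406, 1.2403, -4.3798)
step 5: θ'=-4.0048 (R=-2.6667) → pose (-4.5465, 0.3776, -4.0048)

(-4.5465, 0.3776, -4.0048)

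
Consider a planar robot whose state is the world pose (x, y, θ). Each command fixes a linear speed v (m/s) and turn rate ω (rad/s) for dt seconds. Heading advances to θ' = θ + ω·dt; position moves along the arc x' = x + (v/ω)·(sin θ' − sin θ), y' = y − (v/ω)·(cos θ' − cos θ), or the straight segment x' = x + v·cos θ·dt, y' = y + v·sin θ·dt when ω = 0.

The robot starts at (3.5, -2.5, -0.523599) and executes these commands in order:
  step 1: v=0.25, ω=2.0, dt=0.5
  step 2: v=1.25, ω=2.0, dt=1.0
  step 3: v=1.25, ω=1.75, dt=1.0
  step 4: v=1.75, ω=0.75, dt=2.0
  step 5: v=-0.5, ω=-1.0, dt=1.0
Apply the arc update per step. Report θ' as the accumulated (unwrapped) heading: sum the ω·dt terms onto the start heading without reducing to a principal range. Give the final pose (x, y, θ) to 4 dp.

(3.2409, -4.3373, 4.7264)

step 1: θ'=0.4764 (R=0.1250) → pose (3.6198, -2.5028, 0.4764)
step 2: θ'=2.4764 (R=0.6250) → pose (3.7190, -1.4557, 2.4764)
step 3: θ'=4.2264 (R=0.7143) → pose (2.6465, -1.6840, 4.2264)
step 4: θ'=5.7264 (R=2.3333) → pose (3.4766, -4.7548, 5.7264)
step 5: θ'=4.7264 (R=0.5000) → pose (3.2409, -4.3373, 4.7264)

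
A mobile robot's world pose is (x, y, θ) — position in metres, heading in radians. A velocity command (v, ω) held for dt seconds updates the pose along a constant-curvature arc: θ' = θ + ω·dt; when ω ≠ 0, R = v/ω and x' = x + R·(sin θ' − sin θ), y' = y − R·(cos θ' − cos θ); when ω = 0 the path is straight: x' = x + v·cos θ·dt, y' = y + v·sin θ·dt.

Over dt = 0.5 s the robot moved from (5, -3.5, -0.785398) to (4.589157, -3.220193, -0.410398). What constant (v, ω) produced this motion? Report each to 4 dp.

Δθ = -0.410398 − -0.785398 = 0.375000
ω = Δθ/dt = 0.375000/0.5 = 0.7500
R = Δx/(sin θ' − sin θ) = -1.3333
v = R·ω = -1.3333·0.7500 = -1.0000

v = -1.0000, ω = 0.7500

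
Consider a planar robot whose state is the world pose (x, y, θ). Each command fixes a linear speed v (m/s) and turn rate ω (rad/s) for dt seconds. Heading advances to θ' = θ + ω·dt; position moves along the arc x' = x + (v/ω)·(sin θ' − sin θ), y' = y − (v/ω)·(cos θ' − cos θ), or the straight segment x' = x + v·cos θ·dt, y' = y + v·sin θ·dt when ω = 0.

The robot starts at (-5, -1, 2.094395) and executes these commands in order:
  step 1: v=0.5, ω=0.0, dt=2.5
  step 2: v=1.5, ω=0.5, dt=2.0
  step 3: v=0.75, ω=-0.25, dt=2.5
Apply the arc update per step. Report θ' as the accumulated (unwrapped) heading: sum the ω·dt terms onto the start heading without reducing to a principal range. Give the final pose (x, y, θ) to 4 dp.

step 1: θ'=2.0944 (straight) → pose (-5.6250, 0.0825, 2.0944)
step 2: θ'=3.0944 (R=3.0000) → pose (-8.0815, 1.5792, 3.0944)
step 3: θ'=2.4694 (R=-3.0000) → pose (-9.8081, 2.2285, 2.4694)

(-9.8081, 2.2285, 2.4694)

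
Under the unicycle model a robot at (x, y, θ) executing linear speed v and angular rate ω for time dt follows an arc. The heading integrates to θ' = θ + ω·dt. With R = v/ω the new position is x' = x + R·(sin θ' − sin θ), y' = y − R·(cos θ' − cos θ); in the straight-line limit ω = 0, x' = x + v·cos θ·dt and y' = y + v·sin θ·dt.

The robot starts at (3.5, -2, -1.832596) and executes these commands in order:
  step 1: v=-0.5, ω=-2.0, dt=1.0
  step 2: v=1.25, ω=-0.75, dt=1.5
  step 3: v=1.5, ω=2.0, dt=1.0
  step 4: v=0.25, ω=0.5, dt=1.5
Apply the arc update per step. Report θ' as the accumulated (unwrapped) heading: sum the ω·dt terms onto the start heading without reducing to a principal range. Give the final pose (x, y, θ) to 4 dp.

(2.1709, 0.5420, -2.2076)

step 1: θ'=-3.8326 (R=0.2500) → pose (3.9008, -1.8721, -3.8326)
step 2: θ'=-4.9576 (R=-1.6667) → pose (3.3462, -0.1831, -4.9576)
step 3: θ'=-2.9576 (R=0.7500) → pose (2.4814, 0.7363, -2.9576)
step 4: θ'=-2.2076 (R=0.5000) → pose (2.1709, 0.5420, -2.2076)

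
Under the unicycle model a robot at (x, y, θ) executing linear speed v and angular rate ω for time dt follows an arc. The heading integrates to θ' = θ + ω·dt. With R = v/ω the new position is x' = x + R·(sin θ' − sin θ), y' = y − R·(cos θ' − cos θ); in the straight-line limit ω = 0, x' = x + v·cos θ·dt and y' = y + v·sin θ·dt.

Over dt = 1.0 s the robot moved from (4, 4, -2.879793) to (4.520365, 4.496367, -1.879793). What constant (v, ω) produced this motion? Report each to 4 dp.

Δθ = -1.879793 − -2.879793 = 1.000000
ω = Δθ/dt = 1.000000/1.0 = 1.0000
R = Δx/(sin θ' − sin θ) = -0.7500
v = R·ω = -0.7500·1.0000 = -0.7500

v = -0.7500, ω = 1.0000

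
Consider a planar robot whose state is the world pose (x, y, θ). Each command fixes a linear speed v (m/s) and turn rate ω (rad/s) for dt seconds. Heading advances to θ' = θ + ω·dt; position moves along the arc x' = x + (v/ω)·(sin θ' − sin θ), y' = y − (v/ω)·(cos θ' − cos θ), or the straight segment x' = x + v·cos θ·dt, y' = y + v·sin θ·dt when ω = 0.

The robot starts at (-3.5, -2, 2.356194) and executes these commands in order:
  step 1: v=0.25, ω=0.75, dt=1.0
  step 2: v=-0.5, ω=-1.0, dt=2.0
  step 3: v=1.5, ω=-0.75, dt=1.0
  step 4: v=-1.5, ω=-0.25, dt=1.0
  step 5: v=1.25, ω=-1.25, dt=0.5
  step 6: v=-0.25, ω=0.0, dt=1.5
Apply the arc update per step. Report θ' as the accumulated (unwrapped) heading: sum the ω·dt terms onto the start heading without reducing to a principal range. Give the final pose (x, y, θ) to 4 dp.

step 1: θ'=3.1062 (R=0.3333) → pose (-3.7239, -1.9026, 3.1062)
step 2: θ'=1.1062 (R=0.5000) → pose (-3.2946, -2.6263, 1.1062)
step 3: θ'=0.3562 (R=-2.0000) → pose (-2.2040, -1.6480, 0.3562)
step 4: θ'=0.1062 (R=6.0000) → pose (-3.6603, -1.9908, 0.1062)
step 5: θ'=-0.5188 (R=-1.0000) → pose (-3.0585, -2.1167, -0.5188)
step 6: θ'=-0.5188 (straight) → pose (-3.3841, -1.9308, -0.5188)

(-3.3841, -1.9308, -0.5188)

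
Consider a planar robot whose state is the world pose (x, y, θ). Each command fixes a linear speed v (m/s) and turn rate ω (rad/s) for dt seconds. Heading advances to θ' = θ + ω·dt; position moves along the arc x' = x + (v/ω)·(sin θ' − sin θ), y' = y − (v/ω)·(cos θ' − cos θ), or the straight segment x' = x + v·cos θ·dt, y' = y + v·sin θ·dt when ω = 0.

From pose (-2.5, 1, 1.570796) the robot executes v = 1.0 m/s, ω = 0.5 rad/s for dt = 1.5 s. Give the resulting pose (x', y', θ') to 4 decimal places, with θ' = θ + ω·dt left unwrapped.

θ' = 1.5708 + 0.5·1.5 = 2.3208
R = v/ω = 1.0/0.5 = 2.0000
x' = -2.5 + 2.0000·(sin 2.3208 − sin 1.5708) = -3.0366
y' = 1 − 2.0000·(cos 2.3208 − cos 1.5708) = 2.3633

(-3.0366, 2.3633, 2.3208)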